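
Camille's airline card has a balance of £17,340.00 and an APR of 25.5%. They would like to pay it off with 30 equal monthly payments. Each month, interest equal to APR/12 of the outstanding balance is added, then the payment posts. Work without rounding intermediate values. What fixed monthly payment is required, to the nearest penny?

£787.60

Monthly rate r = 25.5%/12 = 2.125% = 0.02125.
Level-payment amortization: P = B₀·r / (1 − (1+r)^(−n)) = 17340.00·0.02125 / (1 − 1.02125^(−30)).
Denominator 1 − (1+r)^(−30) = 0.467845286.
P = 368.475 / 0.467845286 ≈ 787.60.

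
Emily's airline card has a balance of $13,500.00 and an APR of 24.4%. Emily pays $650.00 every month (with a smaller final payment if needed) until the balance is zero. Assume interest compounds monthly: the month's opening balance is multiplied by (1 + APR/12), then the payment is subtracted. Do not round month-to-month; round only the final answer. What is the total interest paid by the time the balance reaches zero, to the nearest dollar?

Monthly rate r = 24.4%/12 = 2.03333% = 0.0203333.
Payoff takes n = ⌈−ln(1 − rB₀/P)/ln(1+r)⌉ = ⌈27.259⌉ = 28 payments; the last is $169.85.
Total paid = 27·$650.00 + $169.85 = $17,719.85.
Total interest = total paid − principal = $17,719.85 − $13,500.00 = $4,219.85.

$4,220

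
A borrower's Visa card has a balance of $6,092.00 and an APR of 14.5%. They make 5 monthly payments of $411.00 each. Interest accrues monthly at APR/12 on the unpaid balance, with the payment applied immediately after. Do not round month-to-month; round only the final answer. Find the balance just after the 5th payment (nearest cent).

Monthly rate r = 14.5%/12 = 1.20833% = 0.0120833.
Each month: B ← B·(1+r) − $411.00.
Month 1: interest $73.61; balance after payment $5,754.61.
Month 2: interest $69.53; balance after payment $5,413.15.
Month 3: interest $65.41; balance after payment $5,067.56.
Month 4: interest $61.23; balance after payment $4,717.79.
Month 5: interest $57.01; balance after payment $4,363.79.

$4,363.79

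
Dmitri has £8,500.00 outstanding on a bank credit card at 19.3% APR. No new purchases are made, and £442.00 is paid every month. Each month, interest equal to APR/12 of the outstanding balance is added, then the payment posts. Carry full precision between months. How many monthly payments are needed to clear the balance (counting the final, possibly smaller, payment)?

24 payments

Monthly rate r = 19.3%/12 = 1.60833% = 0.0160833.
Recurrence: B ← B·(1+r) − £442.00.
Month 1: interest £136.71; balance after payment £8,194.71.
Month 2: interest £131.80; balance after payment £7,884.51.
Closed form: n = −ln(1 − rB₀/P)/ln(1+r) = −ln(0.69071)/ln(1.01608) ≈ 23.192, so the balance reaches zero during payment 24.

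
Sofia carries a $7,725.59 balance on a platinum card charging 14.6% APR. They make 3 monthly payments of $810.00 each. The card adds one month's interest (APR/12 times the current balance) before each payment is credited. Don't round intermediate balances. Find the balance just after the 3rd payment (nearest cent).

Monthly rate r = 14.6%/12 = 1.21667% = 0.0121667.
Each month: B ← B·(1+r) − $810.00.
Month 1: interest $93.99; balance after payment $7,009.58.
Month 2: interest $85.28; balance after payment $6,284.87.
Month 3: interest $76.47; balance after payment $5,551.33.

$5,551.33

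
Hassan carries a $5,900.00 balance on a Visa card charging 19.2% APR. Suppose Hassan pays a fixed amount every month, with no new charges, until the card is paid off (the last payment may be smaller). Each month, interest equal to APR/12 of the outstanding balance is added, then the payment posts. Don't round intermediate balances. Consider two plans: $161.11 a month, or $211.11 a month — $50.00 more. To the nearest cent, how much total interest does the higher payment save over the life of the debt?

Monthly rate r = 19.2%/12 = 1.6% = 0.016.
At $161.11/mo: n = ⌈−ln(1 − rB₀/P)/ln(1+r)⌉ = 56 payments (last $88.60); total interest = total paid − $5,900.00 = $3,049.65.
At $211.11/mo: 38 payments (last $71.84); total interest $1,982.91.
Interest saved = $3,049.65 − $1,982.91 = $1,066.74.

$1,066.74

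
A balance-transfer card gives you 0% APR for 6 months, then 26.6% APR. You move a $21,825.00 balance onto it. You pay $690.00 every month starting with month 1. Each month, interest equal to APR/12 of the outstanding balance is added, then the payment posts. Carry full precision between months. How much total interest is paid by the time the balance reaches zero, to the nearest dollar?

$8,742

Promo months 1–6 at r₀ = 0%/12 = 0; months 7+ at r₁ = 26.6%/12 = 0.0221667.
After month 6 (no interest yet): B = $21,825.00 − 6·$690.00 = $17,685.00.
Then at r₁ with $690.00/mo: n₂ = −ln(1 − r₁·B/P)/ln(1+r₁) ≈ 38.30 → 39 more payments.
Total paid = 44·$690.00 + $206.89 = $30,566.89; interest = $30,566.89 − $21,825.00 = $8,741.89.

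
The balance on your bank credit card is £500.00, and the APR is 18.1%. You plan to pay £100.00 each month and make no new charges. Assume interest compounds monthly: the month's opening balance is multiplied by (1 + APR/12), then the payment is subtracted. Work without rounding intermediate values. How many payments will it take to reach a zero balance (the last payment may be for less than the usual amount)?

Monthly rate r = 18.1%/12 = 1.50833% = 0.0150833.
Recurrence: B ← B·(1+r) − £100.00.
Month 1: interest £7.54; balance after payment £407.54.
Month 2: interest £6.15; balance after payment £313.69.
Month 3: interest £4.73; balance after payment £218.42.
Month 4: interest £3.29; balance after payment £121.71.
Month 5: interest £1.84; balance after payment £23.55.
Month 6: interest £0.36; balance after payment £0.00.

6 months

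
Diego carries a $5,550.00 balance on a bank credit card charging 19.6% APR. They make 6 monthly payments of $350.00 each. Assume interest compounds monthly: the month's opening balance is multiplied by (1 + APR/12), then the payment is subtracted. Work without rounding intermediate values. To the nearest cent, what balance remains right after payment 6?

Monthly rate r = 19.6%/12 = 1.63333% = 0.0163333.
Each month: B ← B·(1+r) − $350.00.
Month 1: interest $90.65; balance after payment $5,290.65.
Month 2: interest $86.41; balance after payment $5,027.06.
Month 3: interest $82.11; balance after payment $4,759.17.
Month 4: interest $77.73; balance after payment $4,486.91.
Month 5: interest $73.29; balance after payment $4,210.19.
Month 6: interest $68.77; balance after payment $3,928.96.

$3,928.96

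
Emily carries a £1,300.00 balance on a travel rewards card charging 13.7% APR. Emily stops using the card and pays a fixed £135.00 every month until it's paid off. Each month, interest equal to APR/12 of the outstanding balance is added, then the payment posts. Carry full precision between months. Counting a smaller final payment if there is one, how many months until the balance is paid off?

Monthly rate r = 13.7%/12 = 1.14167% = 0.0114167.
Recurrence: B ← B·(1+r) − £135.00.
Month 1: interest £14.84; balance after payment £1,179.84.
Month 2: interest £13.47; balance after payment £1,058.31.
Closed form: n = −ln(1 − rB₀/P)/ln(1+r) = −ln(0.89006)/ln(1.01142) ≈ 10.259, so the balance reaches zero during payment 11.

11 months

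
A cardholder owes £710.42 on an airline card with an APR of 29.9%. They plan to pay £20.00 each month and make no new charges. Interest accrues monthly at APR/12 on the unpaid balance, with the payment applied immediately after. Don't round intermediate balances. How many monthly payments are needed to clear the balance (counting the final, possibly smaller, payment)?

Monthly rate r = 29.9%/12 = 2.49167% = 0.0249167.
Recurrence: B ← B·(1+r) − £20.00.
Month 1: interest £17.70; balance after payment £708.12.
Month 2: interest £17.64; balance after payment £705.77.
Closed form: n = −ln(1 − rB₀/P)/ln(1+r) = −ln(0.11494)/ln(1.02492) ≈ 87.902, so the balance reaches zero during payment 88.

88 payments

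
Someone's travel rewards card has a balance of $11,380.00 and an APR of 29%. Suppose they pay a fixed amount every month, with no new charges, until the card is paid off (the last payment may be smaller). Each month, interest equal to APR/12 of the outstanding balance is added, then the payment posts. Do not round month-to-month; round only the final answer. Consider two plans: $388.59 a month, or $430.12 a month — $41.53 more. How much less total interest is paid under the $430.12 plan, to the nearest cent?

$1,645.25

Monthly rate r = 29%/12 = 2.41667% = 0.0241667.
At $388.59/mo: n = ⌈−ln(1 − rB₀/P)/ln(1+r)⌉ = 52 payments (last $200.23); total interest = total paid − $11,380.00 = $8,638.32.
At $430.12/mo: 43 payments (last $308.03); total interest $6,993.07.
Interest saved = $8,638.32 − $6,993.07 = $1,645.25.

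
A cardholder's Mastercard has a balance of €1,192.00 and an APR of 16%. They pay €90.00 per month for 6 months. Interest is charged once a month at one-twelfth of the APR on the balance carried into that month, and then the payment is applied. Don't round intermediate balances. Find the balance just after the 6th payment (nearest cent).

Monthly rate r = 16%/12 = 1.33333% = 0.0133333.
Each month: B ← B·(1+r) − €90.00.
Month 1: interest €15.89; balance after payment €1,117.89.
Month 2: interest €14.91; balance after payment €1,042.80.
Month 3: interest €13.90; balance after payment €966.70.
Month 4: interest €12.89; balance after payment €889.59.
Month 5: interest €11.86; balance after payment €811.45.
Month 6: interest €10.82; balance after payment €732.27.

€732.27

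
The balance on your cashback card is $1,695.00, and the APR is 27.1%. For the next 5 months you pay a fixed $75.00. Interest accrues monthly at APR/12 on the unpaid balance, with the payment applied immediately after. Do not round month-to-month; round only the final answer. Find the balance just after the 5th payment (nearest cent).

$1,502.91

Monthly rate r = 27.1%/12 = 2.25833% = 0.0225833.
Each month: B ← B·(1+r) − $75.00.
Month 1: interest $38.28; balance after payment $1,658.28.
Month 2: interest $37.45; balance after payment $1,620.73.
Month 3: interest $36.60; balance after payment $1,582.33.
Month 4: interest $35.73; balance after payment $1,543.06.
Month 5: interest $34.85; balance after payment $1,502.91.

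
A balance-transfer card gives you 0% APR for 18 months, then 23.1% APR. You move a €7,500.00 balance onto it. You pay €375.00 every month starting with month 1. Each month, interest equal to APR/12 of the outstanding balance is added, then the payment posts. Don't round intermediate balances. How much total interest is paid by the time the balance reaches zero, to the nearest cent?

€22.36

Promo months 1–18 at r₀ = 0%/12 = 0; months 19+ at r₁ = 23.1%/12 = 0.01925.
After month 18 (no interest yet): B = €7,500.00 − 18·€375.00 = €750.00.
Then at r₁ with €375.00/mo: n₂ = −ln(1 − r₁·B/P)/ln(1+r₁) ≈ 2.06 → 3 more payments.
Total paid = 20·€375.00 + €22.36 = €7,522.36; interest = €7,522.36 − €7,500.00 = €22.36.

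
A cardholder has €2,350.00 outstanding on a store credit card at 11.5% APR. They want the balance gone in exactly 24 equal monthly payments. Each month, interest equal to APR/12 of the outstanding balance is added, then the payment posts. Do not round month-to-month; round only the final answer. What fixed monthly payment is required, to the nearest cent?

Monthly rate r = 11.5%/12 = 0.958333% = 0.00958333.
Level-payment amortization: P = B₀·r / (1 − (1+r)^(−n)) = 2350.00·0.00958333 / (1 − 1.00958^(−24)).
Denominator 1 − (1+r)^(−24) = 0.204595833.
P = 22.5208 / 0.204595833 ≈ 110.07.

€110.07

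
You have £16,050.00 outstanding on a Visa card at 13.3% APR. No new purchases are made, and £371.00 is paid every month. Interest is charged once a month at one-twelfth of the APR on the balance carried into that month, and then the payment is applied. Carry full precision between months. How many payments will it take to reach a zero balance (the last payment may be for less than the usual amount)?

Monthly rate r = 13.3%/12 = 1.10833% = 0.0110833.
Recurrence: B ← B·(1+r) − £371.00.
Month 1: interest £177.89; balance after payment £15,856.89.
Month 2: interest £175.75; balance after payment £15,661.63.
Closed form: n = −ln(1 − rB₀/P)/ln(1+r) = −ln(0.52052)/ln(1.01108) ≈ 59.237, so the balance reaches zero during payment 60.

60 months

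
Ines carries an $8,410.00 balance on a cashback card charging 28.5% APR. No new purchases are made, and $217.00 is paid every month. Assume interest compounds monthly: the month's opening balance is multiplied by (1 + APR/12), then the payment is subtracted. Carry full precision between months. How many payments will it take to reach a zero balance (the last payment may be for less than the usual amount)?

Monthly rate r = 28.5%/12 = 2.375% = 0.02375.
Recurrence: B ← B·(1+r) − $217.00.
Month 1: interest $199.74; balance after payment $8,392.74.
Month 2: interest $199.33; balance after payment $8,375.07.
Closed form: n = −ln(1 − rB₀/P)/ln(1+r) = −ln(0.079551)/ln(1.02375) ≈ 107.844, so the balance reaches zero during payment 108.

108 months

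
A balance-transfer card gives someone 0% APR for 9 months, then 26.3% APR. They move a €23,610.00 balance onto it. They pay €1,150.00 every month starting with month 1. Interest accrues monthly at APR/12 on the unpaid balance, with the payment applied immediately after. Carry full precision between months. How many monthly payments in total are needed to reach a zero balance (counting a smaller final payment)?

23 months

Promo months 1–9 at r₀ = 0%/12 = 0; months 10+ at r₁ = 26.3%/12 = 0.0219167.
After month 9 (no interest yet): B = €23,610.00 − 9·€1,150.00 = €13,260.00.
Then at r₁ with €1,150.00/mo: n₂ = −ln(1 − r₁·B/P)/ln(1+r₁) ≈ 13.44 → 14 more payments.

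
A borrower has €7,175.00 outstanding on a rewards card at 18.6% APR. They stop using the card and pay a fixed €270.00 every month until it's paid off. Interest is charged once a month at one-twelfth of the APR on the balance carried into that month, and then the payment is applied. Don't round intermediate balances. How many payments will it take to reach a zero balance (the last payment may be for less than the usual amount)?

35 payments

Monthly rate r = 18.6%/12 = 1.55% = 0.0155.
Recurrence: B ← B·(1+r) − €270.00.
Month 1: interest €111.21; balance after payment €7,016.21.
Month 2: interest €108.75; balance after payment €6,854.96.
Closed form: n = −ln(1 − rB₀/P)/ln(1+r) = −ln(0.5881)/ln(1.0155) ≈ 34.513, so the balance reaches zero during payment 35.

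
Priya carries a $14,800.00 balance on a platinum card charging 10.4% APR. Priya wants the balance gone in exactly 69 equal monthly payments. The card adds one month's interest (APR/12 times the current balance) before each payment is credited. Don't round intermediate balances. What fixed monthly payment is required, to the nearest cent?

$285.88

Monthly rate r = 10.4%/12 = 0.866667% = 0.00866667.
Level-payment amortization: P = B₀·r / (1 − (1+r)^(−n)) = 14800.00·0.00866667 / (1 − 1.00867^(−69)).
Denominator 1 − (1+r)^(−69) = 0.448670995.
P = 128.267 / 0.448670995 ≈ 285.88.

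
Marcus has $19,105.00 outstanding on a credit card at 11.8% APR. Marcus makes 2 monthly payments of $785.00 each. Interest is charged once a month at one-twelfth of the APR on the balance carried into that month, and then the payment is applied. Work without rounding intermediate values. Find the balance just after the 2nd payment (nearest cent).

$17,904.86

Monthly rate r = 11.8%/12 = 0.983333% = 0.00983333.
Each month: B ← B·(1+r) − $785.00.
Month 1: interest $187.87; balance after payment $18,507.87.
Month 2: interest $181.99; balance after payment $17,904.86.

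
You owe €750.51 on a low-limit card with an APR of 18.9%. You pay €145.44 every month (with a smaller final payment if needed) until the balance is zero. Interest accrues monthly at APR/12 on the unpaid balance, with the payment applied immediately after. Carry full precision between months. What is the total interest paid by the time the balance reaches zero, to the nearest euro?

€39

Monthly rate r = 18.9%/12 = 1.575% = 0.01575.
Payoff takes n = ⌈−ln(1 − rB₀/P)/ln(1+r)⌉ = ⌈5.424⌉ = 6 payments; the last is €61.99.
Total paid = 5·€145.44 + €61.99 = €789.19.
Total interest = total paid − principal = €789.19 − €750.51 = €38.68.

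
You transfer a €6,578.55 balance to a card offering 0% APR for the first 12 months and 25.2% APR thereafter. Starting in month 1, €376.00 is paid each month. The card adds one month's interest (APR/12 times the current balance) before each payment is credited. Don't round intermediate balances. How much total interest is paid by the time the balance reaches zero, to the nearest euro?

Promo months 1–12 at r₀ = 0%/12 = 0; months 13+ at r₁ = 25.2%/12 = 0.021.
After month 12 (no interest yet): B = €6,578.55 − 12·€376.00 = €2,066.55.
Then at r₁ with €376.00/mo: n₂ = −ln(1 − r₁·B/P)/ln(1+r₁) ≈ 5.90 → 6 more payments.
Total paid = 17·€376.00 + €339.19 = €6,731.19; interest = €6,731.19 − €6,578.55 = €152.64.

€153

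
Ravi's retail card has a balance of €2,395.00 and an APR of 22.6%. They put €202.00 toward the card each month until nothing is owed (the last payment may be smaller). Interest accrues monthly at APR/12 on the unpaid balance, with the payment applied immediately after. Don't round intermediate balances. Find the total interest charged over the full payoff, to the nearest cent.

€341.25

Monthly rate r = 22.6%/12 = 1.88333% = 0.0188333.
Payoff takes n = ⌈−ln(1 − rB₀/P)/ln(1+r)⌉ = ⌈13.543⌉ = 14 payments; the last is €110.25.
Total paid = 13·€202.00 + €110.25 = €2,736.25.
Total interest = total paid − principal = €2,736.25 − €2,395.00 = €341.25.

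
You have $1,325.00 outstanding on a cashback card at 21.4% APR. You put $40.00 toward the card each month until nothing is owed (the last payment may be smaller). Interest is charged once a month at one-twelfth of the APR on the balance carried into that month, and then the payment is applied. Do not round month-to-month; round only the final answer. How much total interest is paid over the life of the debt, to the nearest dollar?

Monthly rate r = 21.4%/12 = 1.78333% = 0.0178333.
Payoff takes n = ⌈−ln(1 − rB₀/P)/ln(1+r)⌉ = ⌈50.541⌉ = 51 payments; the last is $21.74.
Total paid = 50·$40.00 + $21.74 = $2,021.74.
Total interest = total paid − principal = $2,021.74 − $1,325.00 = $696.74.

$697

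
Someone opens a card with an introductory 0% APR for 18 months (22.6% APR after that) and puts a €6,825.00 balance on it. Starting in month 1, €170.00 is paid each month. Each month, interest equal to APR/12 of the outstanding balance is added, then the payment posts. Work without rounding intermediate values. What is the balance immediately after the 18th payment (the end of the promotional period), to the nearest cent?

Promo months 1–18 at r₀ = 0%/12 = 0; months 19+ at r₁ = 22.6%/12 = 0.0188333.
After month 18 (no interest yet): B = €6,825.00 − 18·€170.00 = €3,765.00.

€3,765.00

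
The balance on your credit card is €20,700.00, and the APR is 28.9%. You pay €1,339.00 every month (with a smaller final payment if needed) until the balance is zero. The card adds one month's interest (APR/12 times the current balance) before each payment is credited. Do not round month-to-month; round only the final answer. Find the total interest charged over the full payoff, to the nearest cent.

€5,507.36

Monthly rate r = 28.9%/12 = 2.40833% = 0.0240833.
Payoff takes n = ⌈−ln(1 − rB₀/P)/ln(1+r)⌉ = ⌈19.569⌉ = 20 payments; the last is €766.36.
Total paid = 19·€1,339.00 + €766.36 = €26,207.36.
Total interest = total paid − principal = €26,207.36 − €20,700.00 = €5,507.36.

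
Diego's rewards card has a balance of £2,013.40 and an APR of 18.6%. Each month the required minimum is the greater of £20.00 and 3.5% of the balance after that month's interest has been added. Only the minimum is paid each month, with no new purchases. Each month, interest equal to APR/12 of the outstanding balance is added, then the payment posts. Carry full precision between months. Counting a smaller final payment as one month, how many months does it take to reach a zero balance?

101 months

Monthly rate r = 18.6%/12 = 1.55% = 0.0155.
While 3.5% of the post-interest balance exceeds £20.00, each month B ← (B·(1+r))·(1 − 0.035), i.e. B shrinks by the factor (1+r)·0.965 = 0.97996.
This holds for months 1–63. Entering month 64 the balance is £562.32; 3.5% of the post-interest balance is now below £20.00, so the flat £20.00 minimum applies from here.
From month 64 a fixed £20.00 at rate r clears £562.32 in 38 more payments. Total: 63 + 38 = 101 months.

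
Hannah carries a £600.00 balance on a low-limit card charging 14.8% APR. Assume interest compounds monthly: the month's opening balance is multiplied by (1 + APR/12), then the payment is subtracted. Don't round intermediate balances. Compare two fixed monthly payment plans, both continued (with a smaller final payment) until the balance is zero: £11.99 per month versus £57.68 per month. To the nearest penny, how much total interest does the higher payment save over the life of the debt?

£293.08

Monthly rate r = 14.8%/12 = 1.23333% = 0.0123333.
At £11.99/mo: n = ⌈−ln(1 − rB₀/P)/ln(1+r)⌉ = 79 payments (last £4.00); total interest = total paid − £600.00 = £339.22.
At £57.68/mo: 12 payments (last £11.66); total interest £46.14.
Interest saved = £339.22 − £46.14 = £293.08.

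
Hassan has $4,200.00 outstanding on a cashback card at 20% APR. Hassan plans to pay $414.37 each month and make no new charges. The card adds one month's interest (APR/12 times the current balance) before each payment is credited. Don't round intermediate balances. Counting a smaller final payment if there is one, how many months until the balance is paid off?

Monthly rate r = 20%/12 = 1.66667% = 0.0166667.
Recurrence: B ← B·(1+r) − $414.37.
Month 1: interest $70.00; balance after payment $3,855.63.
Month 2: interest $64.26; balance after payment $3,505.52.
Closed form: n = −ln(1 − rB₀/P)/ln(1+r) = −ln(0.83107)/ln(1.01667) ≈ 11.195, so the balance reaches zero during payment 12.

12 months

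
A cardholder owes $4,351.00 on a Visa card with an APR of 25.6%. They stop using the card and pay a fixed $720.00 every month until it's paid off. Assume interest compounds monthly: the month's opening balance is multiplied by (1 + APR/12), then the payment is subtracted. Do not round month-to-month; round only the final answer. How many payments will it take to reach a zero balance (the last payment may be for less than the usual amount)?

Monthly rate r = 25.6%/12 = 2.13333% = 0.0213333.
Recurrence: B ← B·(1+r) − $720.00.
Month 1: interest $92.82; balance after payment $3,723.82.
Month 2: interest $79.44; balance after payment $3,083.26.
Closed form: n = −ln(1 − rB₀/P)/ln(1+r) = −ln(0.87108)/ln(1.02133) ≈ 6.538, so the balance reaches zero during payment 7.

7 payments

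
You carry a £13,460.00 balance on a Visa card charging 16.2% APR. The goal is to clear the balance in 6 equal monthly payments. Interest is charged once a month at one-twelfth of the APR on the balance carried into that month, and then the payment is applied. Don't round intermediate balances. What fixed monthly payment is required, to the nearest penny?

Monthly rate r = 16.2%/12 = 1.35% = 0.0135.
Level-payment amortization: P = B₀·r / (1 − (1+r)^(−n)) = 13460.00·0.0135 / (1 − 1.0135^(−6)).
Denominator 1 − (1+r)^(−6) = 0.0773064562.
P = 181.71 / 0.0773064562 ≈ 2350.52.

£2,350.52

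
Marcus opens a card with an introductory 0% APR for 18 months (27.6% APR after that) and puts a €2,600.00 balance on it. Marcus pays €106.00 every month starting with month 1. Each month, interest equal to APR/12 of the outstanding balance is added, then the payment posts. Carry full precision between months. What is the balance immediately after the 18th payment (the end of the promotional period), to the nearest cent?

€692.00

Promo months 1–18 at r₀ = 0%/12 = 0; months 19+ at r₁ = 27.6%/12 = 0.023.
After month 18 (no interest yet): B = €2,600.00 − 18·€106.00 = €692.00.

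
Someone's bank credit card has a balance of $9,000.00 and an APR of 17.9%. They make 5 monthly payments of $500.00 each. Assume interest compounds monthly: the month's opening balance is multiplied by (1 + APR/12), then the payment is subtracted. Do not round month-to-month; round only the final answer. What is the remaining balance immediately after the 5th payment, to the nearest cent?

$7,115.87

Monthly rate r = 17.9%/12 = 1.49167% = 0.0149167.
Each month: B ← B·(1+r) − $500.00.
Month 1: interest $134.25; balance after payment $8,634.25.
Month 2: interest $128.79; balance after payment $8,263.04.
Month 3: interest $123.26; balance after payment $7,886.30.
Month 4: interest $117.64; balance after payment $7,503.94.
Month 5: interest $111.93; balance after payment $7,115.87.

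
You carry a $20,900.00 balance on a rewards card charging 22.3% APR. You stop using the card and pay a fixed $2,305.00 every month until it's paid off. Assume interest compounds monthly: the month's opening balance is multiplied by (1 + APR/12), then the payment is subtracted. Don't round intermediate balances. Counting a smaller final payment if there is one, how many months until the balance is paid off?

11 months

Monthly rate r = 22.3%/12 = 1.85833% = 0.0185833.
Recurrence: B ← B·(1+r) − $2,305.00.
Month 1: interest $388.39; balance after payment $18,983.39.
Month 2: interest $352.77; balance after payment $17,031.17.
Closed form: n = −ln(1 − rB₀/P)/ln(1+r) = −ln(0.8315)/ln(1.01858) ≈ 10.021, so the balance reaches zero during payment 11.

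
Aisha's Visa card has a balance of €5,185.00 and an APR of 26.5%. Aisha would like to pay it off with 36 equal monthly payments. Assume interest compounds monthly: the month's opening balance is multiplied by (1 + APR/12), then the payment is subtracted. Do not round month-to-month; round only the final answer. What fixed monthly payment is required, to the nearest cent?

Monthly rate r = 26.5%/12 = 2.20833% = 0.0220833.
Level-payment amortization: P = B₀·r / (1 − (1+r)^(−n)) = 5185.00·0.0220833 / (1 − 1.02208^(−36)).
Denominator 1 − (1+r)^(−36) = 0.544495191.
P = 114.502 / 0.544495191 ≈ 210.29.

€210.29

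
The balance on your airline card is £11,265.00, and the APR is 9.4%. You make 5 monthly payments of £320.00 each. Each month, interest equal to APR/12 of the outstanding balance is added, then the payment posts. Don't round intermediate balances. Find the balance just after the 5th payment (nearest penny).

Monthly rate r = 9.4%/12 = 0.783333% = 0.00783333.
Each month: B ← B·(1+r) − £320.00.
Month 1: interest £88.24; balance after payment £11,033.24.
Month 2: interest £86.43; balance after payment £10,799.67.
Month 3: interest £84.60; balance after payment £10,564.27.
Month 4: interest £82.75; balance after payment £10,327.02.
Month 5: interest £80.89; balance after payment £10,087.92.

£10,087.92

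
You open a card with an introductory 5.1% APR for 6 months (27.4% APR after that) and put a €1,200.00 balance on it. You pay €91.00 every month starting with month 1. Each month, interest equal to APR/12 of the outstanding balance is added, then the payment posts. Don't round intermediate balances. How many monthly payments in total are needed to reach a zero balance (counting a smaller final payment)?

15 payments

Promo months 1–6 at r₀ = 5.1%/12 = 0.00425; months 7+ at r₁ = 27.4%/12 = 0.0228333.
After month 6: iterate B ← B·(1+r₀) − €91.00 for 6 months → €679.09.
Then at r₁ with €91.00/mo: n₂ = −ln(1 − r₁·B/P)/ln(1+r₁) ≈ 8.27 → 9 more payments.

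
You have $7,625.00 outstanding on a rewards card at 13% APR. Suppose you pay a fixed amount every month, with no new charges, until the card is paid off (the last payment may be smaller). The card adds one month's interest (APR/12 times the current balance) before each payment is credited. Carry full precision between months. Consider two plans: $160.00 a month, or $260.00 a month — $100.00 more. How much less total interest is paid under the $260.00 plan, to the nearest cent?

Monthly rate r = 13%/12 = 1.08333% = 0.0108333.
At $160.00/mo: n = ⌈−ln(1 − rB₀/P)/ln(1+r)⌉ = 68 payments (last $64.22); total interest = total paid − $7,625.00 = $3,159.22.
At $260.00/mo: 36 payments (last $125.11); total interest $1,600.11.
Interest saved = $3,159.22 − $1,600.11 = $1,559.11.

$1,559.11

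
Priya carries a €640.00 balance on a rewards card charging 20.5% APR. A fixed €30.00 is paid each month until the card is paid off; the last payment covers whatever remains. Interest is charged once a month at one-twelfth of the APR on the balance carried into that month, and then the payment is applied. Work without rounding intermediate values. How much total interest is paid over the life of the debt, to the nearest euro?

Monthly rate r = 20.5%/12 = 1.70833% = 0.0170833.
Payoff takes n = ⌈−ln(1 − rB₀/P)/ln(1+r)⌉ = ⌈26.758⌉ = 27 payments; the last is €22.79.
Total paid = 26·€30.00 + €22.79 = €802.79.
Total interest = total paid − principal = €802.79 − €640.00 = €162.79.

€163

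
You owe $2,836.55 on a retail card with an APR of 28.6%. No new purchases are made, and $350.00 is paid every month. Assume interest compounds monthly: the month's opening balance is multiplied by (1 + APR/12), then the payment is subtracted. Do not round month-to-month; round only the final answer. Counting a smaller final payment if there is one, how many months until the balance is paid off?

10 months

Monthly rate r = 28.6%/12 = 2.38333% = 0.0238333.
Recurrence: B ← B·(1+r) − $350.00.
Month 1: interest $67.60; balance after payment $2,554.15.
Month 2: interest $60.87; balance after payment $2,265.03.
Closed form: n = −ln(1 − rB₀/P)/ln(1+r) = −ln(0.80684)/ln(1.02383) ≈ 9.112, so the balance reaches zero during payment 10.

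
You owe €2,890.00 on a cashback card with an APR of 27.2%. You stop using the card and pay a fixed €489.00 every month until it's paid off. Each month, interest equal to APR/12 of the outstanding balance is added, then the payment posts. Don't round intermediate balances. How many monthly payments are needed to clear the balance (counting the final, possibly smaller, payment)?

7 months

Monthly rate r = 27.2%/12 = 2.26667% = 0.0226667.
Recurrence: B ← B·(1+r) − €489.00.
Month 1: interest €65.51; balance after payment €2,466.51.
Month 2: interest €55.91; balance after payment €2,033.41.
Closed form: n = −ln(1 − rB₀/P)/ln(1+r) = −ln(0.86604)/ln(1.02267) ≈ 6.417, so the balance reaches zero during payment 7.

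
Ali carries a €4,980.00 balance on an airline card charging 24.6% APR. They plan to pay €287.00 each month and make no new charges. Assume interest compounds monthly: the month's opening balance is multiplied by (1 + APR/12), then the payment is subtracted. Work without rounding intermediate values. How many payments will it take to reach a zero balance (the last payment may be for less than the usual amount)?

22 payments

Monthly rate r = 24.6%/12 = 2.05% = 0.0205.
Recurrence: B ← B·(1+r) − €287.00.
Month 1: interest €102.09; balance after payment €4,795.09.
Month 2: interest €98.30; balance after payment €4,606.39.
Closed form: n = −ln(1 − rB₀/P)/ln(1+r) = −ln(0.64429)/ln(1.0205) ≈ 21.664, so the balance reaches zero during payment 22.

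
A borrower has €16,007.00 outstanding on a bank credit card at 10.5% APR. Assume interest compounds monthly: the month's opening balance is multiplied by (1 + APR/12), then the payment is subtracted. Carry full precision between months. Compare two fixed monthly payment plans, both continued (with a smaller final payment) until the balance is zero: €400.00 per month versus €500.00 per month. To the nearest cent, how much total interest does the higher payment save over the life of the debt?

€926.35

Monthly rate r = 10.5%/12 = 0.875% = 0.00875.
At €400.00/mo: n = ⌈−ln(1 − rB₀/P)/ln(1+r)⌉ = 50 payments (last €190.22); total interest = total paid − €16,007.00 = €3,783.22.
At €500.00/mo: 38 payments (last €363.87); total interest €2,856.87.
Interest saved = €3,783.22 − €2,856.87 = €926.35.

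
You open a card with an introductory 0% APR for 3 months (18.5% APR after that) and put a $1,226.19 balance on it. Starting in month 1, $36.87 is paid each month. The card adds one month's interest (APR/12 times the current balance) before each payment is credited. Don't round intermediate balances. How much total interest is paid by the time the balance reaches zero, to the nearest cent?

Promo months 1–3 at r₀ = 0%/12 = 0; months 4+ at r₁ = 18.5%/12 = 0.0154167.
After month 3 (no interest yet): B = $1,226.19 − 3·$36.87 = $1,115.58.
Then at r₁ with $36.87/mo: n₂ = −ln(1 − r₁·B/P)/ln(1+r₁) ≈ 41.06 → 42 more payments.
Total paid = 44·$36.87 + $2.35 = $1,624.63; interest = $1,624.63 − $1,226.19 = $398.44.

$398.44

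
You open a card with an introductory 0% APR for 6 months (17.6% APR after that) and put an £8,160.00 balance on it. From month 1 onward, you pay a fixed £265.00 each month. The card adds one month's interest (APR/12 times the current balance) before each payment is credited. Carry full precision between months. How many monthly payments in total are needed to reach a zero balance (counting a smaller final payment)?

Promo months 1–6 at r₀ = 0%/12 = 0; months 7+ at r₁ = 17.6%/12 = 0.0146667.
After month 6 (no interest yet): B = £8,160.00 − 6·£265.00 = £6,570.00.
Then at r₁ with £265.00/mo: n₂ = −ln(1 − r₁·B/P)/ln(1+r₁) ≈ 31.04 → 32 more payments.

38 payments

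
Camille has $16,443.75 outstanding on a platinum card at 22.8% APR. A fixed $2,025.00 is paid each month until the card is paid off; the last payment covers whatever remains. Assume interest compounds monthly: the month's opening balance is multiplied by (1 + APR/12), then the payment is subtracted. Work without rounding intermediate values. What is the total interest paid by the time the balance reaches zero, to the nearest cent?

Monthly rate r = 22.8%/12 = 1.9% = 0.019.
Payoff takes n = ⌈−ln(1 − rB₀/P)/ln(1+r)⌉ = ⌈8.903⌉ = 9 payments; the last is $1,830.79.
Total paid = 8·$2,025.00 + $1,830.79 = $18,030.79.
Total interest = total paid − principal = $18,030.79 − $16,443.75 = $1,587.04.

$1,587.04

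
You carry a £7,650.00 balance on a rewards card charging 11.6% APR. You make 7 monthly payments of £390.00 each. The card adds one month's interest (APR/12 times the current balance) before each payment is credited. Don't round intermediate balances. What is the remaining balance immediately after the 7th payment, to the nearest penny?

£5,372.45

Monthly rate r = 11.6%/12 = 0.966667% = 0.00966667.
Each month: B ← B·(1+r) − £390.00.
Month 1: interest £73.95; balance after payment £7,333.95.
Month 2: interest £70.89; balance after payment £7,014.84.
Month 3: interest £67.81; balance after payment £6,692.66.
Month 4: interest £64.70; balance after payment £6,367.35.
Month 5: interest £61.55; balance after payment £6,038.90.
Month 6: interest £58.38; balance after payment £5,707.28.
Month 7: interest £55.17; balance after payment £5,372.45.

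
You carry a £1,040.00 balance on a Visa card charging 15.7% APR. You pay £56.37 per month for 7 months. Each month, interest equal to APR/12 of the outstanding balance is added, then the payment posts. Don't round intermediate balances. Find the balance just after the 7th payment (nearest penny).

Monthly rate r = 15.7%/12 = 1.30833% = 0.0130833.
Each month: B ← B·(1+r) − £56.37.
Month 1: interest £13.61; balance after payment £997.24.
Month 2: interest £13.05; balance after payment £953.91.
Month 3: interest £12.48; balance after payment £910.02.
Month 4: interest £11.91; balance after payment £865.56.
Month 5: interest £11.32; balance after payment £820.51.
Month 6: interest £10.74; balance after payment £774.88.
Month 7: interest £10.14; balance after payment £728.65.

£728.65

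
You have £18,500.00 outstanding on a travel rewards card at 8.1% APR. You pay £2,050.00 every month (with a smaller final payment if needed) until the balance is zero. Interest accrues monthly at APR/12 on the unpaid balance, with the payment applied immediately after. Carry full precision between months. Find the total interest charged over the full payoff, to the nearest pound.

Monthly rate r = 8.1%/12 = 0.675% = 0.00675.
Payoff takes n = ⌈−ln(1 − rB₀/P)/ln(1+r)⌉ = ⌈9.342⌉ = 10 payments; the last is £703.34.
Total paid = 9·£2,050.00 + £703.34 = £19,153.34.
Total interest = total paid − principal = £19,153.34 − £18,500.00 = £653.34.

£653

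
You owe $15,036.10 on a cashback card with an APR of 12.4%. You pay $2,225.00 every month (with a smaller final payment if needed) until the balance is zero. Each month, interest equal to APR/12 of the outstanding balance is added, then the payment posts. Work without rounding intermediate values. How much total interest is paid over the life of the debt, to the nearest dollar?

$632

Monthly rate r = 12.4%/12 = 1.03333% = 0.0103333.
Payoff takes n = ⌈−ln(1 − rB₀/P)/ln(1+r)⌉ = ⌈7.041⌉ = 8 payments; the last is $92.74.
Total paid = 7·$2,225.00 + $92.74 = $15,667.74.
Total interest = total paid − principal = $15,667.74 − $15,036.10 = $631.64.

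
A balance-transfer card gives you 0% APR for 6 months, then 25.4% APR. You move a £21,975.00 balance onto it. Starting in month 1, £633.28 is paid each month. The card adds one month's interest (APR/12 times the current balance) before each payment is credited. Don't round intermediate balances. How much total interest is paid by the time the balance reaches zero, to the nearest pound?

Promo months 1–6 at r₀ = 0%/12 = 0; months 7+ at r₁ = 25.4%/12 = 0.0211667.
After month 6 (no interest yet): B = £21,975.00 − 6·£633.28 = £18,175.32.
Then at r₁ with £633.28/mo: n₂ = −ln(1 − r₁·B/P)/ln(1+r₁) ≈ 44.65 → 45 more payments.
Total paid = 50·£633.28 + £412.04 = £32,076.04; interest = £32,076.04 − £21,975.00 = £10,101.04.

£10,101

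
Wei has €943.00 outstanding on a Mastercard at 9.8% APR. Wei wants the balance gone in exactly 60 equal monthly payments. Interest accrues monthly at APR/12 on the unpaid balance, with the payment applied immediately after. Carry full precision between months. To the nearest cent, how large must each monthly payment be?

€19.94

Monthly rate r = 9.8%/12 = 0.816667% = 0.00816667.
Level-payment amortization: P = B₀·r / (1 − (1+r)^(−n)) = 943.00·0.00816667 / (1 − 1.00817^(−60)).
Denominator 1 − (1+r)^(−60) = 0.386153262.
P = 7.70117 / 0.386153262 ≈ 19.94.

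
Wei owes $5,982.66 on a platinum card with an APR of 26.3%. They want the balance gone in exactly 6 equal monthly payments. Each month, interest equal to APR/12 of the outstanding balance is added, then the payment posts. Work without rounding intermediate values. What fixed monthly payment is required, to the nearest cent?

$1,074.98

Monthly rate r = 26.3%/12 = 2.19167% = 0.0219167.
Level-payment amortization: P = B₀·r / (1 − (1+r)^(−n)) = 5982.66·0.0219167 / (1 − 1.02192^(−6)).
Denominator 1 − (1+r)^(−6) = 0.121974545.
P = 131.12 / 0.121974545 ≈ 1074.98.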